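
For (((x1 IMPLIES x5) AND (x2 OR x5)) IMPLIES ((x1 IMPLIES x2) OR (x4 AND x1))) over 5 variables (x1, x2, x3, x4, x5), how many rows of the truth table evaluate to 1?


Formula: (((x1 IMPLIES x5) AND (x2 OR x5)) IMPLIES ((x1 IMPLIES x2) OR (x4 AND x1))) over 5 vars (32 rows)
Evaluate each row (x1, x2, x3, x4, x5 as bits, MSB first):
  row 0 [00000]: (((0 IMPLIES 0) AND (0 OR 0)) IMPLIES ((0 IMPLIES 0) OR (0 AND 0))) -> 1
  row 1 [00001]: (((0 IMPLIES 1) AND (0 OR 1)) IMPLIES ((0 IMPLIES 0) OR (0 AND 0))) -> 1
  row 2 [00010]: (((0 IMPLIES 0) AND (0 OR 0)) IMPLIES ((0 IMPLIES 0) OR (1 AND 0))) -> 1
  row 3 [00011]: (((0 IMPLIES 1) AND (0 OR 1)) IMPLIES ((0 IMPLIES 0) OR (1 AND 0))) -> 1
  row 4 [00100]: (((0 IMPLIES 0) AND (0 OR 0)) IMPLIES ((0 IMPLIES 0) OR (0 AND 0))) -> 1
  row 5 [00101]: (((0 IMPLIES 1) AND (0 OR 1)) IMPLIES ((0 IMPLIES 0) OR (0 AND 0))) -> 1
  row 6 [00110]: (((0 IMPLIES 0) AND (0 OR 0)) IMPLIES ((0 IMPLIES 0) OR (1 AND 0))) -> 1
  row 7 [00111]: (((0 IMPLIES 1) AND (0 OR 1)) IMPLIES ((0 IMPLIES 0) OR (1 AND 0))) -> 1
  row 8 [01000]: (((0 IMPLIES 0) AND (1 OR 0)) IMPLIES ((0 IMPLIES 1) OR (0 AND 0))) -> 1
  row 9 [01001]: (((0 IMPLIES 1) AND (1 OR 1)) IMPLIES ((0 IMPLIES 1) OR (0 AND 0))) -> 1
  row 10 [01010]: (((0 IMPLIES 0) AND (1 OR 0)) IMPLIES ((0 IMPLIES 1) OR (1 AND 0))) -> 1
  row 11 [01011]: (((0 IMPLIES 1) AND (1 OR 1)) IMPLIES ((0 IMPLIES 1) OR (1 AND 0))) -> 1
  row 12 [01100]: (((0 IMPLIES 0) AND (1 OR 0)) IMPLIES ((0 IMPLIES 1) OR (0 AND 0))) -> 1
  row 13 [01101]: (((0 IMPLIES 1) AND (1 OR 1)) IMPLIES ((0 IMPLIES 1) OR (0 AND 0))) -> 1
  row 14 [01110]: (((0 IMPLIES 0) AND (1 OR 0)) IMPLIES ((0 IMPLIES 1) OR (1 AND 0))) -> 1
  row 15 [01111]: (((0 IMPLIES 1) AND (1 OR 1)) IMPLIES ((0 IMPLIES 1) OR (1 AND 0))) -> 1
  row 16 [10000]: (((1 IMPLIES 0) AND (0 OR 0)) IMPLIES ((1 IMPLIES 0) OR (0 AND 1))) -> 1
  row 17 [10001]: (((1 IMPLIES 1) AND (0 OR 1)) IMPLIES ((1 IMPLIES 0) OR (0 AND 1))) -> 0
  row 18 [10010]: (((1 IMPLIES 0) AND (0 OR 0)) IMPLIES ((1 IMPLIES 0) OR (1 AND 1))) -> 1
  row 19 [10011]: (((1 IMPLIES 1) AND (0 OR 1)) IMPLIES ((1 IMPLIES 0) OR (1 AND 1))) -> 1
  row 20 [10100]: (((1 IMPLIES 0) AND (0 OR 0)) IMPLIES ((1 IMPLIES 0) OR (0 AND 1))) -> 1
  row 21 [10101]: (((1 IMPLIES 1) AND (0 OR 1)) IMPLIES ((1 IMPLIES 0) OR (0 AND 1))) -> 0
  row 22 [10110]: (((1 IMPLIES 0) AND (0 OR 0)) IMPLIES ((1 IMPLIES 0) OR (1 AND 1))) -> 1
  row 23 [10111]: (((1 IMPLIES 1) AND (0 OR 1)) IMPLIES ((1 IMPLIES 0) OR (1 AND 1))) -> 1
  row 24 [11000]: (((1 IMPLIES 0) AND (1 OR 0)) IMPLIES ((1 IMPLIES 1) OR (0 AND 1))) -> 1
  row 25 [11001]: (((1 IMPLIES 1) AND (1 OR 1)) IMPLIES ((1 IMPLIES 1) OR (0 AND 1))) -> 1
  row 26 [11010]: (((1 IMPLIES 0) AND (1 OR 0)) IMPLIES ((1 IMPLIES 1) OR (1 AND 1))) -> 1
  row 27 [11011]: (((1 IMPLIES 1) AND (1 OR 1)) IMPLIES ((1 IMPLIES 1) OR (1 AND 1))) -> 1
  row 28 [11100]: (((1 IMPLIES 0) AND (1 OR 0)) IMPLIES ((1 IMPLIES 1) OR (0 AND 1))) -> 1
  row 29 [11101]: (((1 IMPLIES 1) AND (1 OR 1)) IMPLIES ((1 IMPLIES 1) OR (0 AND 1))) -> 1
  row 30 [11110]: (((1 IMPLIES 0) AND (1 OR 0)) IMPLIES ((1 IMPLIES 1) OR (1 AND 1))) -> 1
  row 31 [11111]: (((1 IMPLIES 1) AND (1 OR 1)) IMPLIES ((1 IMPLIES 1) OR (1 AND 1))) -> 1
Full result column, 8 rows per line (x1,x2 fixed per line; x3,x4,x5 runs 000..111 left to right):
  rows 0-7 [x1,x2=00]: 11111111  (ones: 8)
  rows 8-15 [x1,x2=01]: 11111111  (ones: 8)
  rows 16-23 [x1,x2=10]: 10111011  (ones: 6)
  rows 24-31 [x1,x2=11]: 11111111  (ones: 8)
Count of 1-rows = 8+8+6+8 = 30

30


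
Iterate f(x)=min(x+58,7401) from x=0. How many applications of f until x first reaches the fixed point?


Step 1: x=0, cap=7401, increment=58
Step 2: x grows by 58 each step until capped at 7401; fixed point is x=7401
Step 3: iterations = ceil(7401/58) = 128

128


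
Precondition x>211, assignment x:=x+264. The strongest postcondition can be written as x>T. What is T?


Formula: sp(P, x:=E) = exists old_x. (x = E[old_x/x]) AND P[old_x/x] (old_x is the value of x before the assignment; eliminate old_x by solving x = E[old_x/x] for old_x)
Step 1: Precondition P: x>211, i.e. old_x > 211
Step 2: Assignment gives x = old_x + 264, so old_x = x - 264
Step 3: Substitute into P: x - 264 > 211
Step 4: Simplify: x > 211+264 = 475

475


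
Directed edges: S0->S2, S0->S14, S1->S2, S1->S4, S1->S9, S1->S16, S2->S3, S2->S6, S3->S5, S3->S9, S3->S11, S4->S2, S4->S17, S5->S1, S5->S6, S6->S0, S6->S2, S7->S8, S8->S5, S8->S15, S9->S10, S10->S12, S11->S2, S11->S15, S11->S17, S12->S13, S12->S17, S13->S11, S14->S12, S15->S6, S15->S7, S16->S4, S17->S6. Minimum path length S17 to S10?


BFS layer-by-layer from S17:
  dist 0: {S17}
  dist 1: {S6}
  dist 2: {S0, S2}
  dist 3: {S3, S14}
  dist 4: {S5, S9, S11, S12}
  dist 5: {S1, S10, S13, S15}
  -> S10 reached at distance 5
Shortest path length = 5

5


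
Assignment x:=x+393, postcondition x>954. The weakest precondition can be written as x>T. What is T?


Formula: wp(x:=E, P) = P[E/x] (substitute E for x in postcondition)
Step 1: Postcondition: x>954
Step 2: Substitute x+393 for x: x+393>954
Step 3: Solve for x: x > 954-393 = 561

561


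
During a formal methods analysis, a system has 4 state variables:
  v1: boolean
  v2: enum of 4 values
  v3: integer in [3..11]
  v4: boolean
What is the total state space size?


State space = product of domain sizes of all variables.
Domain sizes:
  v1 (boolean): 2
  v2 (enum of 4 values): 4
  v3 (integer in [3..11]): 9
  v4 (boolean): 2
Product = 2 * 4 * 9 * 2 = 144

144


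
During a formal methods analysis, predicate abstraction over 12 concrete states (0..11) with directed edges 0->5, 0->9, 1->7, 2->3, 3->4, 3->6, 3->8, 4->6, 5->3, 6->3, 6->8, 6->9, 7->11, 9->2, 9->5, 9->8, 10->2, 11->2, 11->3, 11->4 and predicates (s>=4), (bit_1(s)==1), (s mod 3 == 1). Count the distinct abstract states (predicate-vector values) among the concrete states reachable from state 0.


BFS from 0:
Concrete reachable: {0, 2, 3, 4, 5, 6, 8, 9}
Abstract via predicates (s>=4), (bit_1(s)==1), (s mod 3 == 1):
  (0,0,0) <- {0}
  (0,1,0) <- {2, 3}
  (1,0,0) <- {5, 8, 9}
  (1,0,1) <- {4}
  (1,1,0) <- {6}
Distinct abstract states = 5

5


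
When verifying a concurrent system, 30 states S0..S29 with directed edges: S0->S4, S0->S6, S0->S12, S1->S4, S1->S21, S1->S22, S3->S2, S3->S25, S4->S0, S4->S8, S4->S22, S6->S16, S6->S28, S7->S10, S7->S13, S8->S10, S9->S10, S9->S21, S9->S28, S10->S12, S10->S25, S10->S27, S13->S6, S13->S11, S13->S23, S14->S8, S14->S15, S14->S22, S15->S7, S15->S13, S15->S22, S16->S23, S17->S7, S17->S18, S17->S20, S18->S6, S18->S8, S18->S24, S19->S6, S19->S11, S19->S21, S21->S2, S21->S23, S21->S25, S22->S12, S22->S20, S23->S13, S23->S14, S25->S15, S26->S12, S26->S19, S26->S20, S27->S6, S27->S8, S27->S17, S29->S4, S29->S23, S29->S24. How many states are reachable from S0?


BFS from S0:
  layer 0: {S0}
  layer 1: {S4, S6, S12}
  layer 2: {S8, S16, S22, S28}
  layer 3: {S10, S20, S23}
  layer 4: {S13, S14, S25, S27}
  layer 5: {S11, S15, S17}
  layer 6: {S7, S18}
  layer 7: {S24}
Reachable set: {S0, S4, S6, S7, S8, S10, S11, S12, S13, S14, S15, S16, S17, S18, S20, S22, S23, S24, S25, S27, S28}
Count = 21

21


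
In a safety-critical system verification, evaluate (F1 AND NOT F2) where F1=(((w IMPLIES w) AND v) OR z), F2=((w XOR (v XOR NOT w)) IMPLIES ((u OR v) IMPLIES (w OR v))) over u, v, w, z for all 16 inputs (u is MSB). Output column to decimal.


F1 = (((w IMPLIES w) AND v) OR z)
F2 = ((w XOR (v XOR NOT w)) IMPLIES ((u OR v) IMPLIES (w OR v)))
Counterexample to F1=>F2 is where F1=1 and F2=0.
Evaluate each row (bits = u,v,w,z, MSB first):
  row 0 [0000]: F1=0 F2=1 -> F1&~F2 -> 0
  row 1 [0001]: F1=1 F2=1 -> F1&~F2 -> 0
  row 2 [0010]: F1=0 F2=1 -> F1&~F2 -> 0
  row 3 [0011]: F1=1 F2=1 -> F1&~F2 -> 0
  row 4 [0100]: F1=1 F2=1 -> F1&~F2 -> 0
  row 5 [0101]: F1=1 F2=1 -> F1&~F2 -> 0
  row 6 [0110]: F1=1 F2=1 -> F1&~F2 -> 0
  row 7 [0111]: F1=1 F2=1 -> F1&~F2 -> 0
  row 8 [1000]: F1=0 F2=0 -> F1&~F2 -> 0
  row 9 [1001]: F1=1 F2=0 -> F1&~F2 -> 1
  row 10 [1010]: F1=0 F2=1 -> F1&~F2 -> 0
  row 11 [1011]: F1=1 F2=1 -> F1&~F2 -> 0
  row 12 [1100]: F1=1 F2=1 -> F1&~F2 -> 0
  row 13 [1101]: F1=1 F2=1 -> F1&~F2 -> 0
  row 14 [1110]: F1=1 F2=1 -> F1&~F2 -> 0
  row 15 [1111]: F1=1 F2=1 -> F1&~F2 -> 0
Full result column, 4 rows per line (u,v fixed per line; w,z runs 00..11 left to right):
  rows 0-3 [u,v=00]: 0000  = hex 0
  rows 4-7 [u,v=01]: 0000  = hex 0
  rows 8-11 [u,v=10]: 0100  = hex 4
  rows 12-15 [u,v=11]: 0000  = hex 0
Counterexample vector (row 0 .. row 15) = 0000000001000000
Output column grouped in 4s = 0000 0000 0100 0000 = 0x0040
Convert to decimal digit by digit (value = value*16 + digit):
  0 -> 0
  0*16 + 0 = 0
  0*16 + 4 = 4
  4*16 + 0 = 64
Decimal = 64

64


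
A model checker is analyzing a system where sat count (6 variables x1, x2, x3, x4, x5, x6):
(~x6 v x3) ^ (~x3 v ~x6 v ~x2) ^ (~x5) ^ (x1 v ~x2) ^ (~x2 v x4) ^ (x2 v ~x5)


CNF with 6 clauses over 6 vars (64 assignments).
An assignment satisfies CNF iff every clause has >=1 true literal.
Check each row (bits = x1,x2,x3,x4,x5,x6; clause T/F shown):
  row 0 [000000]: clauses=TTTTTT -> 1
  row 1 [000001]: clauses=FTTTTT -> 0
  row 2 [000010]: clauses=TTFTTF -> 0
  row 3 [000011]: clauses=FTFTTF -> 0
  row 4 [000100]: clauses=TTTTTT -> 1
  (every remaining row is evaluated the same way; all 64 results are listed next)
Full result column, 8 rows per line (x1,x2,x3 fixed per line; x4,x5,x6 runs 000..111 left to right):
  rows 0-7 [x1,x2,x3=000]: 10001000  (ones: 2)
  rows 8-15 [x1,x2,x3=001]: 11001100  (ones: 4)
  rows 16-23 [x1,x2,x3=010]: 00000000  (ones: 0)
  rows 24-31 [x1,x2,x3=011]: 00000000  (ones: 0)
  rows 32-39 [x1,x2,x3=100]: 10001000  (ones: 2)
  rows 40-47 [x1,x2,x3=101]: 11001100  (ones: 4)
  rows 48-55 [x1,x2,x3=110]: 00001000  (ones: 1)
  rows 56-63 [x1,x2,x3=111]: 00001000  (ones: 1)
Satisfying assignments = 2+4+0+0+2+4+1+1 = 14

14


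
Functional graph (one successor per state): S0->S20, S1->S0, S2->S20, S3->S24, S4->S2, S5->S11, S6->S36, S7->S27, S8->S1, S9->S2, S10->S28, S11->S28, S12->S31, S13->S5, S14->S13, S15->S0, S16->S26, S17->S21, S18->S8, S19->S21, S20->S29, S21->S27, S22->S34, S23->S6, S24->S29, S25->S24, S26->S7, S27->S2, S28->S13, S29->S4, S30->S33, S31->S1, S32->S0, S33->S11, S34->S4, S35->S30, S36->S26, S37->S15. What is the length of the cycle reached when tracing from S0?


Trace from S0 until a state repeats:
  S0 -> S20 -> S29 -> S4 -> S2 -> S20
S20 first seen at step 1, revisited at step 5.
Cycle length = 5 - 1 = 4

4


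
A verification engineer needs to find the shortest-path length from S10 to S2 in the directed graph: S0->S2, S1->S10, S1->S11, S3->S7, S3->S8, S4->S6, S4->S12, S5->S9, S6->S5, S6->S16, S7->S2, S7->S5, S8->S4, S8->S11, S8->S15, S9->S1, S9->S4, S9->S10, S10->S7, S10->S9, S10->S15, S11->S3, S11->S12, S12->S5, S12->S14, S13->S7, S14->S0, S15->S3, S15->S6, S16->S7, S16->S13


BFS layer-by-layer from S10:
  dist 0: {S10}
  dist 1: {S7, S9, S15}
  dist 2: {S1, S2, S3, S4, S5, S6}
  -> S2 reached at distance 2
Shortest path length = 2

2


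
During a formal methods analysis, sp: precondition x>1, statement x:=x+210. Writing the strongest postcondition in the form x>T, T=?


Formula: sp(P, x:=E) = exists old_x. (x = E[old_x/x]) AND P[old_x/x] (old_x is the value of x before the assignment; eliminate old_x by solving x = E[old_x/x] for old_x)
Step 1: Precondition P: x>1, i.e. old_x > 1
Step 2: Assignment gives x = old_x + 210, so old_x = x - 210
Step 3: Substitute into P: x - 210 > 1
Step 4: Simplify: x > 1+210 = 211

211


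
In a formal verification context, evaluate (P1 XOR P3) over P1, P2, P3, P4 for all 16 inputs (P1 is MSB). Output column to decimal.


Formula: (P1 XOR P3) over P1, P2, P3, P4 (16 rows)
Evaluate each row (bits = P1,P2,P3,P4, MSB first):
  row 0 [0000]: (0 XOR 0) -> 0
  row 1 [0001]: (0 XOR 0) -> 0
  row 2 [0010]: (0 XOR 1) -> 1
  row 3 [0011]: (0 XOR 1) -> 1
  row 4 [0100]: (0 XOR 0) -> 0
  row 5 [0101]: (0 XOR 0) -> 0
  row 6 [0110]: (0 XOR 1) -> 1
  row 7 [0111]: (0 XOR 1) -> 1
  row 8 [1000]: (1 XOR 0) -> 1
  row 9 [1001]: (1 XOR 0) -> 1
  row 10 [1010]: (1 XOR 1) -> 0
  row 11 [1011]: (1 XOR 1) -> 0
  row 12 [1100]: (1 XOR 0) -> 1
  row 13 [1101]: (1 XOR 0) -> 1
  row 14 [1110]: (1 XOR 1) -> 0
  row 15 [1111]: (1 XOR 1) -> 0
Full result column, 4 rows per line (P1,P2 fixed per line; P3,P4 runs 00..11 left to right):
  rows 0-3 [P1,P2=00]: 0011  = hex 3
  rows 4-7 [P1,P2=01]: 0011  = hex 3
  rows 8-11 [P1,P2=10]: 1100  = hex C
  rows 12-15 [P1,P2=11]: 1100  = hex C
Output column (row 0 .. row 15) = 0011001111001100
Output column grouped in 4s = 0011 0011 1100 1100 = 0x33CC
Convert to decimal digit by digit (value = value*16 + digit):
  3 -> 3
  3*16 + 3 = 51
  51*16 + 12 (C) = 828
  828*16 + 12 (C) = 13260
Decimal = 13260

13260


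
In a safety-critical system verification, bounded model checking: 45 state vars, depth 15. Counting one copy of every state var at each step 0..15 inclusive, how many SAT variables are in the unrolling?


BMC unrolls to depth k, creating one copy of each state var for steps 0..k.
Step count = 15 + 1 = 16 (steps 0 through 15)
Vars per step = 45
Total = 45 * 16 = 720

720


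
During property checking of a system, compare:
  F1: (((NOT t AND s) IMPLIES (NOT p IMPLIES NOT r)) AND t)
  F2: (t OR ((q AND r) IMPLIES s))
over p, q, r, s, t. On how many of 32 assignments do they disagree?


F1 = (((NOT t AND s) IMPLIES (NOT p IMPLIES NOT r)) AND t)
F2 = (t OR ((q AND r) IMPLIES s))
Evaluate both on each of 32 rows (bits = p,q,r,s,t):
  row 0 [00000]: F1=0 F2=1 (differ) -> 1
  row 1 [00001]: F1=1 F2=1 -> 0
  row 2 [00010]: F1=0 F2=1 (differ) -> 1
  row 3 [00011]: F1=1 F2=1 -> 0
  row 4 [00100]: F1=0 F2=1 (differ) -> 1
  row 5 [00101]: F1=1 F2=1 -> 0
  row 6 [00110]: F1=0 F2=1 (differ) -> 1
  row 7 [00111]: F1=1 F2=1 -> 0
  row 8 [01000]: F1=0 F2=1 (differ) -> 1
  row 9 [01001]: F1=1 F2=1 -> 0
  row 10 [01010]: F1=0 F2=1 (differ) -> 1
  row 11 [01011]: F1=1 F2=1 -> 0
  row 12 [01100]: F1=0 F2=0 -> 0
  row 13 [01101]: F1=1 F2=1 -> 0
  row 14 [01110]: F1=0 F2=1 (differ) -> 1
  row 15 [01111]: F1=1 F2=1 -> 0
  row 16 [10000]: F1=0 F2=1 (differ) -> 1
  row 17 [10001]: F1=1 F2=1 -> 0
  row 18 [10010]: F1=0 F2=1 (differ) -> 1
  row 19 [10011]: F1=1 F2=1 -> 0
  row 20 [10100]: F1=0 F2=1 (differ) -> 1
  row 21 [10101]: F1=1 F2=1 -> 0
  row 22 [10110]: F1=0 F2=1 (differ) -> 1
  row 23 [10111]: F1=1 F2=1 -> 0
  row 24 [11000]: F1=0 F2=1 (differ) -> 1
  row 25 [11001]: F1=1 F2=1 -> 0
  row 26 [11010]: F1=0 F2=1 (differ) -> 1
  row 27 [11011]: F1=1 F2=1 -> 0
  row 28 [11100]: F1=0 F2=0 -> 0
  row 29 [11101]: F1=1 F2=1 -> 0
  row 30 [11110]: F1=0 F2=1 (differ) -> 1
  row 31 [11111]: F1=1 F2=1 -> 0
Full result column, 8 rows per line (p,q fixed per line; r,s,t runs 000..111 left to right):
  rows 0-7 [p,q=00]: 10101010  (ones: 4)
  rows 8-15 [p,q=01]: 10100010  (ones: 3)
  rows 16-23 [p,q=10]: 10101010  (ones: 4)
  rows 24-31 [p,q=11]: 10100010  (ones: 3)
Disagreements = 4+3+4+3 = 14

14


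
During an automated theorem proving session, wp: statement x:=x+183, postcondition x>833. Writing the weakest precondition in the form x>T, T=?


Formula: wp(x:=E, P) = P[E/x] (substitute E for x in postcondition)
Step 1: Postcondition: x>833
Step 2: Substitute x+183 for x: x+183>833
Step 3: Solve for x: x > 833-183 = 650

650


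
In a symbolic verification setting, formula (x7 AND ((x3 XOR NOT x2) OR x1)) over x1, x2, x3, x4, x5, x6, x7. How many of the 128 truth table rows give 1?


Formula: (x7 AND ((x3 XOR NOT x2) OR x1)) over 7 vars (128 rows)
Evaluate each row (x1, x2, x3, x4, x5, x6, x7 as bits, MSB first):
  row 0 [0000000]: (0 AND ((0 XOR NOT 0) OR 0)) -> 0
  row 1 [0000001]: (1 AND ((0 XOR NOT 0) OR 0)) -> 1
  row 2 [0000010]: (0 AND ((0 XOR NOT 0) OR 0)) -> 0
  row 3 [0000011]: (1 AND ((0 XOR NOT 0) OR 0)) -> 1
  row 4 [0000100]: (0 AND ((0 XOR NOT 0) OR 0)) -> 0
  (every remaining row is evaluated the same way; all 128 results are listed next)
Full result column, 8 rows per line (x1,x2,x3,x4 fixed per line; x5,x6,x7 runs 000..111 left to right):
  rows 0-7 [x1,x2,x3,x4=0000]: 01010101  (ones: 4)
  rows 8-15 [x1,x2,x3,x4=0001]: 01010101  (ones: 4)
  rows 16-23 [x1,x2,x3,x4=0010]: 00000000  (ones: 0)
  rows 24-31 [x1,x2,x3,x4=0011]: 00000000  (ones: 0)
  rows 32-39 [x1,x2,x3,x4=0100]: 00000000  (ones: 0)
  rows 40-47 [x1,x2,x3,x4=0101]: 00000000  (ones: 0)
  rows 48-55 [x1,x2,x3,x4=0110]: 01010101  (ones: 4)
  rows 56-63 [x1,x2,x3,x4=0111]: 01010101  (ones: 4)
  rows 64-71 [x1,x2,x3,x4=1000]: 01010101  (ones: 4)
  rows 72-79 [x1,x2,x3,x4=1001]: 01010101  (ones: 4)
  rows 80-87 [x1,x2,x3,x4=1010]: 01010101  (ones: 4)
  rows 88-95 [x1,x2,x3,x4=1011]: 01010101  (ones: 4)
  rows 96-103 [x1,x2,x3,x4=1100]: 01010101  (ones: 4)
  rows 104-111 [x1,x2,x3,x4=1101]: 01010101  (ones: 4)
  rows 112-119 [x1,x2,x3,x4=1110]: 01010101  (ones: 4)
  rows 120-127 [x1,x2,x3,x4=1111]: 01010101  (ones: 4)
Count of 1-rows = 4+4+0+0+0+0+4+4+4+4+4+4+4+4+4+4 = 48

48


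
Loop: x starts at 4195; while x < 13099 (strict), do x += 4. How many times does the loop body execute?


Step 1: x goes from 4195 toward 13099 by 4; the body runs while x<13099, so iterations = ceil((bound-start)/step)
Step 2: Distance=8904
Step 3: ceil(8904/4)=2226

2226


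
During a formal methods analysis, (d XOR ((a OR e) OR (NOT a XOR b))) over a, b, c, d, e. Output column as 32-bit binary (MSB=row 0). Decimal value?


Formula: (d XOR ((a OR e) OR (NOT a XOR b))) over a, b, c, d, e (32 rows)
Evaluate each row (bits = a,b,c,d,e, MSB first):
  row 0 [00000]: (0 XOR ((0 OR 0) OR (NOT 0 XOR 0))) -> 1
  row 1 [00001]: (0 XOR ((0 OR 1) OR (NOT 0 XOR 0))) -> 1
  row 2 [00010]: (1 XOR ((0 OR 0) OR (NOT 0 XOR 0))) -> 0
  row 3 [00011]: (1 XOR ((0 OR 1) OR (NOT 0 XOR 0))) -> 0
  row 4 [00100]: (0 XOR ((0 OR 0) OR (NOT 0 XOR 0))) -> 1
  row 5 [00101]: (0 XOR ((0 OR 1) OR (NOT 0 XOR 0))) -> 1
  row 6 [00110]: (1 XOR ((0 OR 0) OR (NOT 0 XOR 0))) -> 0
  row 7 [00111]: (1 XOR ((0 OR 1) OR (NOT 0 XOR 0))) -> 0
  row 8 [01000]: (0 XOR ((0 OR 0) OR (NOT 0 XOR 1))) -> 0
  row 9 [01001]: (0 XOR ((0 OR 1) OR (NOT 0 XOR 1))) -> 1
  row 10 [01010]: (1 XOR ((0 OR 0) OR (NOT 0 XOR 1))) -> 1
  row 11 [01011]: (1 XOR ((0 OR 1) OR (NOT 0 XOR 1))) -> 0
  row 12 [01100]: (0 XOR ((0 OR 0) OR (NOT 0 XOR 1))) -> 0
  row 13 [01101]: (0 XOR ((0 OR 1) OR (NOT 0 XOR 1))) -> 1
  row 14 [01110]: (1 XOR ((0 OR 0) OR (NOT 0 XOR 1))) -> 1
  row 15 [01111]: (1 XOR ((0 OR 1) OR (NOT 0 XOR 1))) -> 0
  row 16 [10000]: (0 XOR ((1 OR 0) OR (NOT 1 XOR 0))) -> 1
  row 17 [10001]: (0 XOR ((1 OR 1) OR (NOT 1 XOR 0))) -> 1
  row 18 [10010]: (1 XOR ((1 OR 0) OR (NOT 1 XOR 0))) -> 0
  row 19 [10011]: (1 XOR ((1 OR 1) OR (NOT 1 XOR 0))) -> 0
  row 20 [10100]: (0 XOR ((1 OR 0) OR (NOT 1 XOR 0))) -> 1
  row 21 [10101]: (0 XOR ((1 OR 1) OR (NOT 1 XOR 0))) -> 1
  row 22 [10110]: (1 XOR ((1 OR 0) OR (NOT 1 XOR 0))) -> 0
  row 23 [10111]: (1 XOR ((1 OR 1) OR (NOT 1 XOR 0))) -> 0
  row 24 [11000]: (0 XOR ((1 OR 0) OR (NOT 1 XOR 1))) -> 1
  row 25 [11001]: (0 XOR ((1 OR 1) OR (NOT 1 XOR 1))) -> 1
  row 26 [11010]: (1 XOR ((1 OR 0) OR (NOT 1 XOR 1))) -> 0
  row 27 [11011]: (1 XOR ((1 OR 1) OR (NOT 1 XOR 1))) -> 0
  row 28 [11100]: (0 XOR ((1 OR 0) OR (NOT 1 XOR 1))) -> 1
  row 29 [11101]: (0 XOR ((1 OR 1) OR (NOT 1 XOR 1))) -> 1
  row 30 [11110]: (1 XOR ((1 OR 0) OR (NOT 1 XOR 1))) -> 0
  row 31 [11111]: (1 XOR ((1 OR 1) OR (NOT 1 XOR 1))) -> 0
Full result column, 4 rows per line (a,b,c fixed per line; d,e runs 00..11 left to right):
  rows 0-3 [a,b,c=000]: 1100  = hex C
  rows 4-7 [a,b,c=001]: 1100  = hex C
  rows 8-11 [a,b,c=010]: 0110  = hex 6
  rows 12-15 [a,b,c=011]: 0110  = hex 6
  rows 16-19 [a,b,c=100]: 1100  = hex C
  rows 20-23 [a,b,c=101]: 1100  = hex C
  rows 24-27 [a,b,c=110]: 1100  = hex C
  rows 28-31 [a,b,c=111]: 1100  = hex C
Output column (row 0 .. row 31) = 11001100011001101100110011001100
Output column grouped in 4s = 1100 1100 0110 0110 1100 1100 1100 1100 = 0xCC66CCCC
Convert to decimal digit by digit (value = value*16 + digit):
  C -> 12
  12*16 + 12 (C) = 204
  204*16 + 6 = 3270
  3270*16 + 6 = 52326
  52326*16 + 12 (C) = 837228
  837228*16 + 12 (C) = 13395660
  13395660*16 + 12 (C) = 214330572
  214330572*16 + 12 (C) = 3429289164
Decimal = 3429289164

3429289164


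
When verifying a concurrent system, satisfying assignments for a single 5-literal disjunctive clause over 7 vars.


Step 1: Total=2^7=128
Step 2: Unsat when all 5 false: 2^2=4
Step 3: Sat=128-4=124

124


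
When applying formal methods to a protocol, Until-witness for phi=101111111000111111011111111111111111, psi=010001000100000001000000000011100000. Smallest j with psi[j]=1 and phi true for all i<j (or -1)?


(phi U psi) at 0: need smallest j with psi[j]=1 and phi[i]=1 for all i in [0,j).
Scan from step 0:
  step 0: phi=1, psi=0 -> continue
  step 1: psi=1 and phi held for [0,1) -> witness found
Witness step = 1

1


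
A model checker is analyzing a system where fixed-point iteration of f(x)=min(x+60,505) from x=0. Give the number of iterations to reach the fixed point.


Step 1: x=0, cap=505, increment=60
Step 2: x grows by 60 each step until capped at 505; fixed point is x=505
Step 3: iterations = ceil(505/60) = 9

9


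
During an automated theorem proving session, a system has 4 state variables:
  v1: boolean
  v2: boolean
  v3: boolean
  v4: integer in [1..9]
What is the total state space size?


State space = product of domain sizes of all variables.
Domain sizes:
  v1 (boolean): 2
  v2 (boolean): 2
  v3 (boolean): 2
  v4 (integer in [1..9]): 9
Product = 2 * 2 * 2 * 9 = 72

72


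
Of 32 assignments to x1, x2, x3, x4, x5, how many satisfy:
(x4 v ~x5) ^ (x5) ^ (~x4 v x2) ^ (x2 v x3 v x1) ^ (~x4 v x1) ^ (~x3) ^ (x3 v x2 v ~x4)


CNF with 7 clauses over 5 vars (32 assignments).
An assignment satisfies CNF iff every clause has >=1 true literal.
Check each row (bits = x1,x2,x3,x4,x5; clause T/F shown):
  row 0 [00000]: clauses=TFTFTTT -> 0
  row 1 [00001]: clauses=FTTFTTT -> 0
  row 2 [00010]: clauses=TFFFFTF -> 0
  row 3 [00011]: clauses=TTFFFTF -> 0
  row 4 [00100]: clauses=TFTTTFT -> 0
  row 5 [00101]: clauses=FTTTTFT -> 0
  row 6 [00110]: clauses=TFFTFFT -> 0
  row 7 [00111]: clauses=TTFTFFT -> 0
  row 8 [01000]: clauses=TFTTTTT -> 0
  row 9 [01001]: clauses=FTTTTTT -> 0
  row 10 [01010]: clauses=TFTTFTT -> 0
  row 11 [01011]: clauses=TTTTFTT -> 0
  row 12 [01100]: clauses=TFTTTFT -> 0
  row 13 [01101]: clauses=FTTTTFT -> 0
  row 14 [01110]: clauses=TFTTFFT -> 0
  row 15 [01111]: clauses=TTTTFFT -> 0
  row 16 [10000]: clauses=TFTTTTT -> 0
  row 17 [10001]: clauses=FTTTTTT -> 0
  row 18 [10010]: clauses=TFFTTTF -> 0
  row 19 [10011]: clauses=TTFTTTF -> 0
  row 20 [10100]: clauses=TFTTTFT -> 0
  row 21 [10101]: clauses=FTTTTFT -> 0
  row 22 [10110]: clauses=TFFTTFT -> 0
  row 23 [10111]: clauses=TTFTTFT -> 0
  row 24 [11000]: clauses=TFTTTTT -> 0
  row 25 [11001]: clauses=FTTTTTT -> 0
  row 26 [11010]: clauses=TFTTTTT -> 0
  row 27 [11011]: clauses=TTTTTTT -> 1
  row 28 [11100]: clauses=TFTTTFT -> 0
  row 29 [11101]: clauses=FTTTTFT -> 0
  row 30 [11110]: clauses=TFTTTFT -> 0
  row 31 [11111]: clauses=TTTTTFT -> 0
Full result column, 8 rows per line (x1,x2 fixed per line; x3,x4,x5 runs 000..111 left to right):
  rows 0-7 [x1,x2=00]: 00000000  (ones: 0)
  rows 8-15 [x1,x2=01]: 00000000  (ones: 0)
  rows 16-23 [x1,x2=10]: 00000000  (ones: 0)
  rows 24-31 [x1,x2=11]: 00010000  (ones: 1)
Satisfying assignments = 0+0+0+1 = 1

1


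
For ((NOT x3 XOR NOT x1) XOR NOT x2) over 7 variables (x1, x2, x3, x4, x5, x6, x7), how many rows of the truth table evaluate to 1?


Formula: ((NOT x3 XOR NOT x1) XOR NOT x2) over 7 vars (128 rows)
Evaluate each row (x1, x2, x3, x4, x5, x6, x7 as bits, MSB first):
  row 0 [0000000]: ((NOT 0 XOR NOT 0) XOR NOT 0) -> 1
  row 1 [0000001]: ((NOT 0 XOR NOT 0) XOR NOT 0) -> 1
  row 2 [0000010]: ((NOT 0 XOR NOT 0) XOR NOT 0) -> 1
  row 3 [0000011]: ((NOT 0 XOR NOT 0) XOR NOT 0) -> 1
  row 4 [0000100]: ((NOT 0 XOR NOT 0) XOR NOT 0) -> 1
  (every remaining row is evaluated the same way; all 128 results are listed next)
Full result column, 8 rows per line (x1,x2,x3,x4 fixed per line; x5,x6,x7 runs 000..111 left to right):
  rows 0-7 [x1,x2,x3,x4=0000]: 11111111  (ones: 8)
  rows 8-15 [x1,x2,x3,x4=0001]: 11111111  (ones: 8)
  rows 16-23 [x1,x2,x3,x4=0010]: 00000000  (ones: 0)
  rows 24-31 [x1,x2,x3,x4=0011]: 00000000  (ones: 0)
  rows 32-39 [x1,x2,x3,x4=0100]: 00000000  (ones: 0)
  rows 40-47 [x1,x2,x3,x4=0101]: 00000000  (ones: 0)
  rows 48-55 [x1,x2,x3,x4=0110]: 11111111  (ones: 8)
  rows 56-63 [x1,x2,x3,x4=0111]: 11111111  (ones: 8)
  rows 64-71 [x1,x2,x3,x4=1000]: 00000000  (ones: 0)
  rows 72-79 [x1,x2,x3,x4=1001]: 00000000  (ones: 0)
  rows 80-87 [x1,x2,x3,x4=1010]: 11111111  (ones: 8)
  rows 88-95 [x1,x2,x3,x4=1011]: 11111111  (ones: 8)
  rows 96-103 [x1,x2,x3,x4=1100]: 11111111  (ones: 8)
  rows 104-111 [x1,x2,x3,x4=1101]: 11111111  (ones: 8)
  rows 112-119 [x1,x2,x3,x4=1110]: 00000000  (ones: 0)
  rows 120-127 [x1,x2,x3,x4=1111]: 00000000  (ones: 0)
Count of 1-rows = 8+8+0+0+0+0+8+8+0+0+8+8+8+8+0+0 = 64

64


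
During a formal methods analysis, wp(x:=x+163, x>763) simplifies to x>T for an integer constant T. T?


Formula: wp(x:=E, P) = P[E/x] (substitute E for x in postcondition)
Step 1: Postcondition: x>763
Step 2: Substitute x+163 for x: x+163>763
Step 3: Solve for x: x > 763-163 = 600

600


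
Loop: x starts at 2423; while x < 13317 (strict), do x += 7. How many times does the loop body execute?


Step 1: x goes from 2423 toward 13317 by 7; the body runs while x<13317, so iterations = ceil((bound-start)/step)
Step 2: Distance=10894
Step 3: ceil(10894/7)=1557

1557


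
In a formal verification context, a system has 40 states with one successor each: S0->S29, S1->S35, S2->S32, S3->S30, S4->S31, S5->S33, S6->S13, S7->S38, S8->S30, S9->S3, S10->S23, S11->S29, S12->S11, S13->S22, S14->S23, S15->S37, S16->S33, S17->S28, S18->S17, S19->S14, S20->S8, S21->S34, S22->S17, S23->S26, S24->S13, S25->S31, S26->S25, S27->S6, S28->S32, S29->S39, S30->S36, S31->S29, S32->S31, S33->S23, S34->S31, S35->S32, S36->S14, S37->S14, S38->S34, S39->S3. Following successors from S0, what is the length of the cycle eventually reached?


Trace from S0 until a state repeats:
  S0 -> S29 -> S39 -> S3 -> S30 -> S36 -> S14 -> S23 -> S26 -> S25 -> S31 -> S29
S29 first seen at step 1, revisited at step 11.
Cycle length = 11 - 1 = 10

10


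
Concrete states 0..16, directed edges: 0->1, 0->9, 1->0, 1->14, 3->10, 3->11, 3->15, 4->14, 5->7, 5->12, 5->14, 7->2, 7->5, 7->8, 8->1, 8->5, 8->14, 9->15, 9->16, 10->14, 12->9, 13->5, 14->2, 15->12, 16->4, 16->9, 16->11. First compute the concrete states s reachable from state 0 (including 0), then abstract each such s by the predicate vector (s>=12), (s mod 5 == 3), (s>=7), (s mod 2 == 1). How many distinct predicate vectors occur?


BFS from 0:
Concrete reachable: {0, 1, 2, 4, 9, 11, 12, 14, 15, 16}
Abstract via predicates (s>=12), (s mod 5 == 3), (s>=7), (s mod 2 == 1):
  (0,0,0,0) <- {0, 2, 4}
  (0,0,0,1) <- {1}
  (0,0,1,1) <- {9, 11}
  (1,0,1,0) <- {12, 14, 16}
  (1,0,1,1) <- {15}
Distinct abstract states = 5

5


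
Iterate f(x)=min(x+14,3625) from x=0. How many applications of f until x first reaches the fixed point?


Step 1: x=0, cap=3625, increment=14
Step 2: x grows by 14 each step until capped at 3625; fixed point is x=3625
Step 3: iterations = ceil(3625/14) = 259

259


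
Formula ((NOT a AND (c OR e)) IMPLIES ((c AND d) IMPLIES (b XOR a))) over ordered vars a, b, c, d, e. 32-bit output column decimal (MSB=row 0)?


Formula: ((NOT a AND (c OR e)) IMPLIES ((c AND d) IMPLIES (b XOR a))) over a, b, c, d, e (32 rows)
Evaluate each row (bits = a,b,c,d,e, MSB first):
  row 0 [00000]: ((NOT 0 AND (0 OR 0)) IMPLIES ((0 AND 0) IMPLIES (0 XOR 0))) -> 1
  row 1 [00001]: ((NOT 0 AND (0 OR 1)) IMPLIES ((0 AND 0) IMPLIES (0 XOR 0))) -> 1
  row 2 [00010]: ((NOT 0 AND (0 OR 0)) IMPLIES ((0 AND 1) IMPLIES (0 XOR 0))) -> 1
  row 3 [00011]: ((NOT 0 AND (0 OR 1)) IMPLIES ((0 AND 1) IMPLIES (0 XOR 0))) -> 1
  row 4 [00100]: ((NOT 0 AND (1 OR 0)) IMPLIES ((1 AND 0) IMPLIES (0 XOR 0))) -> 1
  row 5 [00101]: ((NOT 0 AND (1 OR 1)) IMPLIES ((1 AND 0) IMPLIES (0 XOR 0))) -> 1
  row 6 [00110]: ((NOT 0 AND (1 OR 0)) IMPLIES ((1 AND 1) IMPLIES (0 XOR 0))) -> 0
  row 7 [00111]: ((NOT 0 AND (1 OR 1)) IMPLIES ((1 AND 1) IMPLIES (0 XOR 0))) -> 0
  row 8 [01000]: ((NOT 0 AND (0 OR 0)) IMPLIES ((0 AND 0) IMPLIES (1 XOR 0))) -> 1
  row 9 [01001]: ((NOT 0 AND (0 OR 1)) IMPLIES ((0 AND 0) IMPLIES (1 XOR 0))) -> 1
  row 10 [01010]: ((NOT 0 AND (0 OR 0)) IMPLIES ((0 AND 1) IMPLIES (1 XOR 0))) -> 1
  row 11 [01011]: ((NOT 0 AND (0 OR 1)) IMPLIES ((0 AND 1) IMPLIES (1 XOR 0))) -> 1
  row 12 [01100]: ((NOT 0 AND (1 OR 0)) IMPLIES ((1 AND 0) IMPLIES (1 XOR 0))) -> 1
  row 13 [01101]: ((NOT 0 AND (1 OR 1)) IMPLIES ((1 AND 0) IMPLIES (1 XOR 0))) -> 1
  row 14 [01110]: ((NOT 0 AND (1 OR 0)) IMPLIES ((1 AND 1) IMPLIES (1 XOR 0))) -> 1
  row 15 [01111]: ((NOT 0 AND (1 OR 1)) IMPLIES ((1 AND 1) IMPLIES (1 XOR 0))) -> 1
  row 16 [10000]: ((NOT 1 AND (0 OR 0)) IMPLIES ((0 AND 0) IMPLIES (0 XOR 1))) -> 1
  row 17 [10001]: ((NOT 1 AND (0 OR 1)) IMPLIES ((0 AND 0) IMPLIES (0 XOR 1))) -> 1
  row 18 [10010]: ((NOT 1 AND (0 OR 0)) IMPLIES ((0 AND 1) IMPLIES (0 XOR 1))) -> 1
  row 19 [10011]: ((NOT 1 AND (0 OR 1)) IMPLIES ((0 AND 1) IMPLIES (0 XOR 1))) -> 1
  row 20 [10100]: ((NOT 1 AND (1 OR 0)) IMPLIES ((1 AND 0) IMPLIES (0 XOR 1))) -> 1
  row 21 [10101]: ((NOT 1 AND (1 OR 1)) IMPLIES ((1 AND 0) IMPLIES (0 XOR 1))) -> 1
  row 22 [10110]: ((NOT 1 AND (1 OR 0)) IMPLIES ((1 AND 1) IMPLIES (0 XOR 1))) -> 1
  row 23 [10111]: ((NOT 1 AND (1 OR 1)) IMPLIES ((1 AND 1) IMPLIES (0 XOR 1))) -> 1
  row 24 [11000]: ((NOT 1 AND (0 OR 0)) IMPLIES ((0 AND 0) IMPLIES (1 XOR 1))) -> 1
  row 25 [11001]: ((NOT 1 AND (0 OR 1)) IMPLIES ((0 AND 0) IMPLIES (1 XOR 1))) -> 1
  row 26 [11010]: ((NOT 1 AND (0 OR 0)) IMPLIES ((0 AND 1) IMPLIES (1 XOR 1))) -> 1
  row 27 [11011]: ((NOT 1 AND (0 OR 1)) IMPLIES ((0 AND 1) IMPLIES (1 XOR 1))) -> 1
  row 28 [11100]: ((NOT 1 AND (1 OR 0)) IMPLIES ((1 AND 0) IMPLIES (1 XOR 1))) -> 1
  row 29 [11101]: ((NOT 1 AND (1 OR 1)) IMPLIES ((1 AND 0) IMPLIES (1 XOR 1))) -> 1
  row 30 [11110]: ((NOT 1 AND (1 OR 0)) IMPLIES ((1 AND 1) IMPLIES (1 XOR 1))) -> 1
  row 31 [11111]: ((NOT 1 AND (1 OR 1)) IMPLIES ((1 AND 1) IMPLIES (1 XOR 1))) -> 1
Full result column, 4 rows per line (a,b,c fixed per line; d,e runs 00..11 left to right):
  rows 0-3 [a,b,c=000]: 1111  = hex F
  rows 4-7 [a,b,c=001]: 1100  = hex C
  rows 8-11 [a,b,c=010]: 1111  = hex F
  rows 12-15 [a,b,c=011]: 1111  = hex F
  rows 16-19 [a,b,c=100]: 1111  = hex F
  rows 20-23 [a,b,c=101]: 1111  = hex F
  rows 24-27 [a,b,c=110]: 1111  = hex F
  rows 28-31 [a,b,c=111]: 1111  = hex F
Output column (row 0 .. row 31) = 11111100111111111111111111111111
Output column grouped in 4s = 1111 1100 1111 1111 1111 1111 1111 1111 = 0xFCFFFFFF
Convert to decimal digit by digit (value = value*16 + digit):
  F -> 15
  15*16 + 12 (C) = 252
  252*16 + 15 (F) = 4047
  4047*16 + 15 (F) = 64767
  64767*16 + 15 (F) = 1036287
  1036287*16 + 15 (F) = 16580607
  16580607*16 + 15 (F) = 265289727
  265289727*16 + 15 (F) = 4244635647
Decimal = 4244635647

4244635647


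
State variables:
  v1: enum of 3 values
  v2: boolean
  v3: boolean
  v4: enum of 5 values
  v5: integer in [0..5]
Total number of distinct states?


State space = product of domain sizes of all variables.
Domain sizes:
  v1 (enum of 3 values): 3
  v2 (boolean): 2
  v3 (boolean): 2
  v4 (enum of 5 values): 5
  v5 (integer in [0..5]): 6
Product = 3 * 2 * 2 * 5 * 6 = 360

360


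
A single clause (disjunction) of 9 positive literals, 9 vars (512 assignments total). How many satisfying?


Step 1: Total=2^9=512
Step 2: Unsat when all 9 false: 2^0=1
Step 3: Sat=512-1=511

511


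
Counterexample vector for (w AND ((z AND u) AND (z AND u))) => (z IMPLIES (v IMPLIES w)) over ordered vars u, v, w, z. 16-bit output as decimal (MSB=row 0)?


F1 = (w AND ((z AND u) AND (z AND u)))
F2 = (z IMPLIES (v IMPLIES w))
Counterexample to F1=>F2 is where F1=1 and F2=0.
Evaluate each row (bits = u,v,w,z, MSB first):
  row 0 [0000]: F1=0 F2=1 -> F1&~F2 -> 0
  row 1 [0001]: F1=0 F2=1 -> F1&~F2 -> 0
  row 2 [0010]: F1=0 F2=1 -> F1&~F2 -> 0
  row 3 [0011]: F1=0 F2=1 -> F1&~F2 -> 0
  row 4 [0100]: F1=0 F2=1 -> F1&~F2 -> 0
  row 5 [0101]: F1=0 F2=0 -> F1&~F2 -> 0
  row 6 [0110]: F1=0 F2=1 -> F1&~F2 -> 0
  row 7 [0111]: F1=0 F2=1 -> F1&~F2 -> 0
  row 8 [1000]: F1=0 F2=1 -> F1&~F2 -> 0
  row 9 [1001]: F1=0 F2=1 -> F1&~F2 -> 0
  row 10 [1010]: F1=0 F2=1 -> F1&~F2 -> 0
  row 11 [1011]: F1=1 F2=1 -> F1&~F2 -> 0
  row 12 [1100]: F1=0 F2=1 -> F1&~F2 -> 0
  row 13 [1101]: F1=0 F2=0 -> F1&~F2 -> 0
  row 14 [1110]: F1=0 F2=1 -> F1&~F2 -> 0
  row 15 [1111]: F1=1 F2=1 -> F1&~F2 -> 0
Full result column, 4 rows per line (u,v fixed per line; w,z runs 00..11 left to right):
  rows 0-3 [u,v=00]: 0000  = hex 0
  rows 4-7 [u,v=01]: 0000  = hex 0
  rows 8-11 [u,v=10]: 0000  = hex 0
  rows 12-15 [u,v=11]: 0000  = hex 0
Counterexample vector (row 0 .. row 15) = 0000000000000000
Output column grouped in 4s = 0000 0000 0000 0000 = 0x0000
Convert to decimal digit by digit (value = value*16 + digit):
  0 -> 0
  0*16 + 0 = 0
  0*16 + 0 = 0
  0*16 + 0 = 0
Decimal = 0

0


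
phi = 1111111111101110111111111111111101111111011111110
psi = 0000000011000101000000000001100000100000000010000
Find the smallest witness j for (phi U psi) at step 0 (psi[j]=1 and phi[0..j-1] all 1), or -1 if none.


(phi U psi) at 0: need smallest j with psi[j]=1 and phi[i]=1 for all i in [0,j).
Scan from step 0:
  step 0: phi=1, psi=0 -> continue
  step 1: phi=1, psi=0 -> continue
  step 2: phi=1, psi=0 -> continue
  step 3: phi=1, psi=0 -> continue
  step 8: psi=1 and phi held for [0,8) -> witness found
Witness step = 8

8


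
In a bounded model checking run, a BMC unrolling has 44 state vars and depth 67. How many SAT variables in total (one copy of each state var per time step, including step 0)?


BMC unrolls to depth k, creating one copy of each state var for steps 0..k.
Step count = 67 + 1 = 68 (steps 0 through 67)
Vars per step = 44
Total = 44 * 68 = 2992

2992


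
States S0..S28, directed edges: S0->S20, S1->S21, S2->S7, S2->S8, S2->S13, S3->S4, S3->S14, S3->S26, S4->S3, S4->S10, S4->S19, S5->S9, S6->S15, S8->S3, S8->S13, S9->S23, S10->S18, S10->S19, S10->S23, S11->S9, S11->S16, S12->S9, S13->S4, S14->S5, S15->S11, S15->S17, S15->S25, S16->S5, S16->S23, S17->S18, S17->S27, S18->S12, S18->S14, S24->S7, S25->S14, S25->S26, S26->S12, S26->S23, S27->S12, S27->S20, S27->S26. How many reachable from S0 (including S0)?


BFS from S0:
  layer 0: {S0}
  layer 1: {S20}
Reachable set: {S0, S20}
Count = 2

2


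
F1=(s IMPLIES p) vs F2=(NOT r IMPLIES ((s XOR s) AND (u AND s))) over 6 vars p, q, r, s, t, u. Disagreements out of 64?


F1 = (s IMPLIES p)
F2 = (NOT r IMPLIES ((s XOR s) AND (u AND s)))
Evaluate both on each of 64 rows (bits = p,q,r,s,t,u):
  row 0 [000000]: F1=1 F2=0 (differ) -> 1
  row 1 [000001]: F1=1 F2=0 (differ) -> 1
  row 2 [000010]: F1=1 F2=0 (differ) -> 1
  row 3 [000011]: F1=1 F2=0 (differ) -> 1
  row 4 [000100]: F1=0 F2=0 -> 0
  (every remaining row is evaluated the same way; all 64 results are listed next)
Full result column, 8 rows per line (p,q,r fixed per line; s,t,u runs 000..111 left to right):
  rows 0-7 [p,q,r=000]: 11110000  (ones: 4)
  rows 8-15 [p,q,r=001]: 00001111  (ones: 4)
  rows 16-23 [p,q,r=010]: 11110000  (ones: 4)
  rows 24-31 [p,q,r=011]: 00001111  (ones: 4)
  rows 32-39 [p,q,r=100]: 11111111  (ones: 8)
  rows 40-47 [p,q,r=101]: 00000000  (ones: 0)
  rows 48-55 [p,q,r=110]: 11111111  (ones: 8)
  rows 56-63 [p,q,r=111]: 00000000  (ones: 0)
Disagreements = 4+4+4+4+8+0+8+0 = 32

32


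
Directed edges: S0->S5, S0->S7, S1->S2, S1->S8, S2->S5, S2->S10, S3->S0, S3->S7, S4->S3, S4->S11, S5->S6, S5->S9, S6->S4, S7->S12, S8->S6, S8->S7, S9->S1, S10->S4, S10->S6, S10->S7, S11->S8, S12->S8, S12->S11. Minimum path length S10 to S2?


BFS layer-by-layer from S10:
  dist 0: {S10}
  dist 1: {S4, S6, S7}
  dist 2: {S3, S11, S12}
  dist 3: {S0, S8}
  dist 4: {S5}
  dist 5: {S9}
  dist 6: {S1}
  dist 7: {S2}
  -> S2 reached at distance 7
Shortest path length = 7

7


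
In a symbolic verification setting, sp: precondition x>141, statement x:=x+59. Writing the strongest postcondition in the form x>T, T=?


Formula: sp(P, x:=E) = exists old_x. (x = E[old_x/x]) AND P[old_x/x] (old_x is the value of x before the assignment; eliminate old_x by solving x = E[old_x/x] for old_x)
Step 1: Precondition P: x>141, i.e. old_x > 141
Step 2: Assignment gives x = old_x + 59, so old_x = x - 59
Step 3: Substitute into P: x - 59 > 141
Step 4: Simplify: x > 141+59 = 200

200


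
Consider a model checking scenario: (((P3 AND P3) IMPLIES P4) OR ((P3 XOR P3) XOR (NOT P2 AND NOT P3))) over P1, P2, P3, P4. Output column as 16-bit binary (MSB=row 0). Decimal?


Formula: (((P3 AND P3) IMPLIES P4) OR ((P3 XOR P3) XOR (NOT P2 AND NOT P3))) over P1, P2, P3, P4 (16 rows)
Evaluate each row (bits = P1,P2,P3,P4, MSB first):
  row 0 [0000]: (((0 AND 0) IMPLIES 0) OR ((0 XOR 0) XOR (NOT 0 AND NOT 0))) -> 1
  row 1 [0001]: (((0 AND 0) IMPLIES 1) OR ((0 XOR 0) XOR (NOT 0 AND NOT 0))) -> 1
  row 2 [0010]: (((1 AND 1) IMPLIES 0) OR ((1 XOR 1) XOR (NOT 0 AND NOT 1))) -> 0
  row 3 [0011]: (((1 AND 1) IMPLIES 1) OR ((1 XOR 1) XOR (NOT 0 AND NOT 1))) -> 1
  row 4 [0100]: (((0 AND 0) IMPLIES 0) OR ((0 XOR 0) XOR (NOT 1 AND NOT 0))) -> 1
  row 5 [0101]: (((0 AND 0) IMPLIES 1) OR ((0 XOR 0) XOR (NOT 1 AND NOT 0))) -> 1
  row 6 [0110]: (((1 AND 1) IMPLIES 0) OR ((1 XOR 1) XOR (NOT 1 AND NOT 1))) -> 0
  row 7 [0111]: (((1 AND 1) IMPLIES 1) OR ((1 XOR 1) XOR (NOT 1 AND NOT 1))) -> 1
  row 8 [1000]: (((0 AND 0) IMPLIES 0) OR ((0 XOR 0) XOR (NOT 0 AND NOT 0))) -> 1
  row 9 [1001]: (((0 AND 0) IMPLIES 1) OR ((0 XOR 0) XOR (NOT 0 AND NOT 0))) -> 1
  row 10 [1010]: (((1 AND 1) IMPLIES 0) OR ((1 XOR 1) XOR (NOT 0 AND NOT 1))) -> 0
  row 11 [1011]: (((1 AND 1) IMPLIES 1) OR ((1 XOR 1) XOR (NOT 0 AND NOT 1))) -> 1
  row 12 [1100]: (((0 AND 0) IMPLIES 0) OR ((0 XOR 0) XOR (NOT 1 AND NOT 0))) -> 1
  row 13 [1101]: (((0 AND 0) IMPLIES 1) OR ((0 XOR 0) XOR (NOT 1 AND NOT 0))) -> 1
  row 14 [1110]: (((1 AND 1) IMPLIES 0) OR ((1 XOR 1) XOR (NOT 1 AND NOT 1))) -> 0
  row 15 [1111]: (((1 AND 1) IMPLIES 1) OR ((1 XOR 1) XOR (NOT 1 AND NOT 1))) -> 1
Full result column, 4 rows per line (P1,P2 fixed per line; P3,P4 runs 00..11 left to right):
  rows 0-3 [P1,P2=00]: 1101  = hex D
  rows 4-7 [P1,P2=01]: 1101  = hex D
  rows 8-11 [P1,P2=10]: 1101  = hex D
  rows 12-15 [P1,P2=11]: 1101  = hex D
Output column (row 0 .. row 15) = 1101110111011101
Output column grouped in 4s = 1101 1101 1101 1101 = 0xDDDD
Convert to decimal digit by digit (value = value*16 + digit):
  D -> 13
  13*16 + 13 (D) = 221
  221*16 + 13 (D) = 3549
  3549*16 + 13 (D) = 56797
Decimal = 56797

56797


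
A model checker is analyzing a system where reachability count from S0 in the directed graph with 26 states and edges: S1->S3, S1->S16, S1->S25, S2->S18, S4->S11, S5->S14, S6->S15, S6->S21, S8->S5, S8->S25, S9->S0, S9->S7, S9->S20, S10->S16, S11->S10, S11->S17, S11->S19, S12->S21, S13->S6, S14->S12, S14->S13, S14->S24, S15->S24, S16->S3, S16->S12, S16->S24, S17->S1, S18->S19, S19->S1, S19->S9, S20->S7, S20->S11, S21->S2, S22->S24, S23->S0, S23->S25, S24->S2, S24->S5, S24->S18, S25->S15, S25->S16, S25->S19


BFS from S0:
  layer 0: {S0}
Reachable set: {S0}
Count = 1

1


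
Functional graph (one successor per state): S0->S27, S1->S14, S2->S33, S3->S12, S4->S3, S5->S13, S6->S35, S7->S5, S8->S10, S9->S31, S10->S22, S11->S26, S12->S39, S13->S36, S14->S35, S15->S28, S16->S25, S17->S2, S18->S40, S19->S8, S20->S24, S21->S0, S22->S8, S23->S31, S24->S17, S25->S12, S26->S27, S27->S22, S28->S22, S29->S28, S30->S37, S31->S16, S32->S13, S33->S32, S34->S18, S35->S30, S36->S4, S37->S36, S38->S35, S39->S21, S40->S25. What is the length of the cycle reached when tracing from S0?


Trace from S0 until a state repeats:
  S0 -> S27 -> S22 -> S8 -> S10 -> S22
S22 first seen at step 2, revisited at step 5.
Cycle length = 5 - 2 = 3

3


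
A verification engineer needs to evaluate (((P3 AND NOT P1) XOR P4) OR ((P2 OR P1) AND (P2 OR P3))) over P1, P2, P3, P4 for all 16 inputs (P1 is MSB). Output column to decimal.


Formula: (((P3 AND NOT P1) XOR P4) OR ((P2 OR P1) AND (P2 OR P3))) over P1, P2, P3, P4 (16 rows)
Evaluate each row (bits = P1,P2,P3,P4, MSB first):
  row 0 [0000]: (((0 AND NOT 0) XOR 0) OR ((0 OR 0) AND (0 OR 0))) -> 0
  row 1 [0001]: (((0 AND NOT 0) XOR 1) OR ((0 OR 0) AND (0 OR 0))) -> 1
  row 2 [0010]: (((1 AND NOT 0) XOR 0) OR ((0 OR 0) AND (0 OR 1))) -> 1
  row 3 [0011]: (((1 AND NOT 0) XOR 1) OR ((0 OR 0) AND (0 OR 1))) -> 0
  row 4 [0100]: (((0 AND NOT 0) XOR 0) OR ((1 OR 0) AND (1 OR 0))) -> 1
  row 5 [0101]: (((0 AND NOT 0) XOR 1) OR ((1 OR 0) AND (1 OR 0))) -> 1
  row 6 [0110]: (((1 AND NOT 0) XOR 0) OR ((1 OR 0) AND (1 OR 1))) -> 1
  row 7 [0111]: (((1 AND NOT 0) XOR 1) OR ((1 OR 0) AND (1 OR 1))) -> 1
  row 8 [1000]: (((0 AND NOT 1) XOR 0) OR ((0 OR 1) AND (0 OR 0))) -> 0
  row 9 [1001]: (((0 AND NOT 1) XOR 1) OR ((0 OR 1) AND (0 OR 0))) -> 1
  row 10 [1010]: (((1 AND NOT 1) XOR 0) OR ((0 OR 1) AND (0 OR 1))) -> 1
  row 11 [1011]: (((1 AND NOT 1) XOR 1) OR ((0 OR 1) AND (0 OR 1))) -> 1
  row 12 [1100]: (((0 AND NOT 1) XOR 0) OR ((1 OR 1) AND (1 OR 0))) -> 1
  row 13 [1101]: (((0 AND NOT 1) XOR 1) OR ((1 OR 1) AND (1 OR 0))) -> 1
  row 14 [1110]: (((1 AND NOT 1) XOR 0) OR ((1 OR 1) AND (1 OR 1))) -> 1
  row 15 [1111]: (((1 AND NOT 1) XOR 1) OR ((1 OR 1) AND (1 OR 1))) -> 1
Full result column, 4 rows per line (P1,P2 fixed per line; P3,P4 runs 00..11 left to right):
  rows 0-3 [P1,P2=00]: 0110  = hex 6
  rows 4-7 [P1,P2=01]: 1111  = hex F
  rows 8-11 [P1,P2=10]: 0111  = hex 7
  rows 12-15 [P1,P2=11]: 1111  = hex F
Output column (row 0 .. row 15) = 0110111101111111
Output column grouped in 4s = 0110 1111 0111 1111 = 0x6F7F
Convert to decimal digit by digit (value = value*16 + digit):
  6 -> 6
  6*16 + 15 (F) = 111
  111*16 + 7 = 1783
  1783*16 + 15 (F) = 28543
Decimal = 28543

28543
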